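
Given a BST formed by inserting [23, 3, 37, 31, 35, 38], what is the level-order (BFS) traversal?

Tree insertion order: [23, 3, 37, 31, 35, 38]
Tree (level-order array): [23, 3, 37, None, None, 31, 38, None, 35]
BFS from the root, enqueuing left then right child of each popped node:
  queue [23] -> pop 23, enqueue [3, 37], visited so far: [23]
  queue [3, 37] -> pop 3, enqueue [none], visited so far: [23, 3]
  queue [37] -> pop 37, enqueue [31, 38], visited so far: [23, 3, 37]
  queue [31, 38] -> pop 31, enqueue [35], visited so far: [23, 3, 37, 31]
  queue [38, 35] -> pop 38, enqueue [none], visited so far: [23, 3, 37, 31, 38]
  queue [35] -> pop 35, enqueue [none], visited so far: [23, 3, 37, 31, 38, 35]
Result: [23, 3, 37, 31, 38, 35]


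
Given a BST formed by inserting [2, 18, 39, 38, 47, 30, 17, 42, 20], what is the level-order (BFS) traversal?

Tree insertion order: [2, 18, 39, 38, 47, 30, 17, 42, 20]
Tree (level-order array): [2, None, 18, 17, 39, None, None, 38, 47, 30, None, 42, None, 20]
BFS from the root, enqueuing left then right child of each popped node:
  queue [2] -> pop 2, enqueue [18], visited so far: [2]
  queue [18] -> pop 18, enqueue [17, 39], visited so far: [2, 18]
  queue [17, 39] -> pop 17, enqueue [none], visited so far: [2, 18, 17]
  queue [39] -> pop 39, enqueue [38, 47], visited so far: [2, 18, 17, 39]
  queue [38, 47] -> pop 38, enqueue [30], visited so far: [2, 18, 17, 39, 38]
  queue [47, 30] -> pop 47, enqueue [42], visited so far: [2, 18, 17, 39, 38, 47]
  queue [30, 42] -> pop 30, enqueue [20], visited so far: [2, 18, 17, 39, 38, 47, 30]
  queue [42, 20] -> pop 42, enqueue [none], visited so far: [2, 18, 17, 39, 38, 47, 30, 42]
  queue [20] -> pop 20, enqueue [none], visited so far: [2, 18, 17, 39, 38, 47, 30, 42, 20]
Result: [2, 18, 17, 39, 38, 47, 30, 42, 20]


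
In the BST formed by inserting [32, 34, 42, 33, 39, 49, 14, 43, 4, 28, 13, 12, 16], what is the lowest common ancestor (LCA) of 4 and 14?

Tree insertion order: [32, 34, 42, 33, 39, 49, 14, 43, 4, 28, 13, 12, 16]
Tree (level-order array): [32, 14, 34, 4, 28, 33, 42, None, 13, 16, None, None, None, 39, 49, 12, None, None, None, None, None, 43]
In a BST, the LCA of p=4, q=14 is the first node v on the
root-to-leaf path with p <= v <= q (go left if both < v, right if both > v).
Walk from root:
  at 32: both 4 and 14 < 32, go left
  at 14: 4 <= 14 <= 14, this is the LCA
LCA = 14


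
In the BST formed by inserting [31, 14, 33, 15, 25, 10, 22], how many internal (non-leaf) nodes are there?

Tree built from: [31, 14, 33, 15, 25, 10, 22]
Tree (level-order array): [31, 14, 33, 10, 15, None, None, None, None, None, 25, 22]
Rule: An internal node has at least one child.
Per-node child counts:
  node 31: 2 child(ren)
  node 14: 2 child(ren)
  node 10: 0 child(ren)
  node 15: 1 child(ren)
  node 25: 1 child(ren)
  node 22: 0 child(ren)
  node 33: 0 child(ren)
Matching nodes: [31, 14, 15, 25]
Count of internal (non-leaf) nodes: 4


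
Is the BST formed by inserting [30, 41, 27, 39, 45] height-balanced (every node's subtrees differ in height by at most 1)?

Tree (level-order array): [30, 27, 41, None, None, 39, 45]
Definition: a tree is height-balanced if, at every node, |h(left) - h(right)| <= 1 (empty subtree has height -1).
Bottom-up per-node check:
  node 27: h_left=-1, h_right=-1, diff=0 [OK], height=0
  node 39: h_left=-1, h_right=-1, diff=0 [OK], height=0
  node 45: h_left=-1, h_right=-1, diff=0 [OK], height=0
  node 41: h_left=0, h_right=0, diff=0 [OK], height=1
  node 30: h_left=0, h_right=1, diff=1 [OK], height=2
All nodes satisfy the balance condition.
Result: Balanced


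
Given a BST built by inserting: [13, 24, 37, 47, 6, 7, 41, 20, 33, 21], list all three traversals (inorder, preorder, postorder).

Tree insertion order: [13, 24, 37, 47, 6, 7, 41, 20, 33, 21]
Tree (level-order array): [13, 6, 24, None, 7, 20, 37, None, None, None, 21, 33, 47, None, None, None, None, 41]
Inorder (L, root, R): [6, 7, 13, 20, 21, 24, 33, 37, 41, 47]
Preorder (root, L, R): [13, 6, 7, 24, 20, 21, 37, 33, 47, 41]
Postorder (L, R, root): [7, 6, 21, 20, 33, 41, 47, 37, 24, 13]


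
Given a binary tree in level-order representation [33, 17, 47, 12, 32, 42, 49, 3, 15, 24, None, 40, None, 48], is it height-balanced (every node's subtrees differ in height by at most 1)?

Tree (level-order array): [33, 17, 47, 12, 32, 42, 49, 3, 15, 24, None, 40, None, 48]
Definition: a tree is height-balanced if, at every node, |h(left) - h(right)| <= 1 (empty subtree has height -1).
Bottom-up per-node check:
  node 3: h_left=-1, h_right=-1, diff=0 [OK], height=0
  node 15: h_left=-1, h_right=-1, diff=0 [OK], height=0
  node 12: h_left=0, h_right=0, diff=0 [OK], height=1
  node 24: h_left=-1, h_right=-1, diff=0 [OK], height=0
  node 32: h_left=0, h_right=-1, diff=1 [OK], height=1
  node 17: h_left=1, h_right=1, diff=0 [OK], height=2
  node 40: h_left=-1, h_right=-1, diff=0 [OK], height=0
  node 42: h_left=0, h_right=-1, diff=1 [OK], height=1
  node 48: h_left=-1, h_right=-1, diff=0 [OK], height=0
  node 49: h_left=0, h_right=-1, diff=1 [OK], height=1
  node 47: h_left=1, h_right=1, diff=0 [OK], height=2
  node 33: h_left=2, h_right=2, diff=0 [OK], height=3
All nodes satisfy the balance condition.
Result: Balanced


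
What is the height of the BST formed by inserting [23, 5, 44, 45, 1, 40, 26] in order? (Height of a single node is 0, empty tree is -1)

Insertion order: [23, 5, 44, 45, 1, 40, 26]
Tree (level-order array): [23, 5, 44, 1, None, 40, 45, None, None, 26]
Compute height bottom-up (empty subtree = -1):
  height(1) = 1 + max(-1, -1) = 0
  height(5) = 1 + max(0, -1) = 1
  height(26) = 1 + max(-1, -1) = 0
  height(40) = 1 + max(0, -1) = 1
  height(45) = 1 + max(-1, -1) = 0
  height(44) = 1 + max(1, 0) = 2
  height(23) = 1 + max(1, 2) = 3
Height = 3


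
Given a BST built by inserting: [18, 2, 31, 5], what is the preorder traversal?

Tree insertion order: [18, 2, 31, 5]
Tree (level-order array): [18, 2, 31, None, 5]
Preorder traversal: [18, 2, 5, 31]


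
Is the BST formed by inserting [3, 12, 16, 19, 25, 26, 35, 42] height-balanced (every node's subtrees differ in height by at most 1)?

Tree (level-order array): [3, None, 12, None, 16, None, 19, None, 25, None, 26, None, 35, None, 42]
Definition: a tree is height-balanced if, at every node, |h(left) - h(right)| <= 1 (empty subtree has height -1).
Bottom-up per-node check:
  node 42: h_left=-1, h_right=-1, diff=0 [OK], height=0
  node 35: h_left=-1, h_right=0, diff=1 [OK], height=1
  node 26: h_left=-1, h_right=1, diff=2 [FAIL (|-1-1|=2 > 1)], height=2
  node 25: h_left=-1, h_right=2, diff=3 [FAIL (|-1-2|=3 > 1)], height=3
  node 19: h_left=-1, h_right=3, diff=4 [FAIL (|-1-3|=4 > 1)], height=4
  node 16: h_left=-1, h_right=4, diff=5 [FAIL (|-1-4|=5 > 1)], height=5
  node 12: h_left=-1, h_right=5, diff=6 [FAIL (|-1-5|=6 > 1)], height=6
  node 3: h_left=-1, h_right=6, diff=7 [FAIL (|-1-6|=7 > 1)], height=7
Node 26 violates the condition: |-1 - 1| = 2 > 1.
Result: Not balanced


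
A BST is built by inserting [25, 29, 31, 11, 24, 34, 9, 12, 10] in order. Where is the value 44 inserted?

Starting tree (level order): [25, 11, 29, 9, 24, None, 31, None, 10, 12, None, None, 34]
Insertion path: 25 -> 29 -> 31 -> 34
Result: insert 44 as right child of 34
Final tree (level order): [25, 11, 29, 9, 24, None, 31, None, 10, 12, None, None, 34, None, None, None, None, None, 44]


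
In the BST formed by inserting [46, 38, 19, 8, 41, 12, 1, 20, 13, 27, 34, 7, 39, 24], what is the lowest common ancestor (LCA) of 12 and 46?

Tree insertion order: [46, 38, 19, 8, 41, 12, 1, 20, 13, 27, 34, 7, 39, 24]
Tree (level-order array): [46, 38, None, 19, 41, 8, 20, 39, None, 1, 12, None, 27, None, None, None, 7, None, 13, 24, 34]
In a BST, the LCA of p=12, q=46 is the first node v on the
root-to-leaf path with p <= v <= q (go left if both < v, right if both > v).
Walk from root:
  at 46: 12 <= 46 <= 46, this is the LCA
LCA = 46


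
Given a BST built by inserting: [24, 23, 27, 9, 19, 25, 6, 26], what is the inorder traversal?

Tree insertion order: [24, 23, 27, 9, 19, 25, 6, 26]
Tree (level-order array): [24, 23, 27, 9, None, 25, None, 6, 19, None, 26]
Inorder traversal: [6, 9, 19, 23, 24, 25, 26, 27]


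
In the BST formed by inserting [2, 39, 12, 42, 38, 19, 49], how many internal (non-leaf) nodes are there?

Tree built from: [2, 39, 12, 42, 38, 19, 49]
Tree (level-order array): [2, None, 39, 12, 42, None, 38, None, 49, 19]
Rule: An internal node has at least one child.
Per-node child counts:
  node 2: 1 child(ren)
  node 39: 2 child(ren)
  node 12: 1 child(ren)
  node 38: 1 child(ren)
  node 19: 0 child(ren)
  node 42: 1 child(ren)
  node 49: 0 child(ren)
Matching nodes: [2, 39, 12, 38, 42]
Count of internal (non-leaf) nodes: 5


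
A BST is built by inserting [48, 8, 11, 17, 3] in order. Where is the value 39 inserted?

Starting tree (level order): [48, 8, None, 3, 11, None, None, None, 17]
Insertion path: 48 -> 8 -> 11 -> 17
Result: insert 39 as right child of 17
Final tree (level order): [48, 8, None, 3, 11, None, None, None, 17, None, 39]


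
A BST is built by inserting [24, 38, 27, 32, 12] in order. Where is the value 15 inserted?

Starting tree (level order): [24, 12, 38, None, None, 27, None, None, 32]
Insertion path: 24 -> 12
Result: insert 15 as right child of 12
Final tree (level order): [24, 12, 38, None, 15, 27, None, None, None, None, 32]


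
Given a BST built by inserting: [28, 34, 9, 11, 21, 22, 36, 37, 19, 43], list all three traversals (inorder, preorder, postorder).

Tree insertion order: [28, 34, 9, 11, 21, 22, 36, 37, 19, 43]
Tree (level-order array): [28, 9, 34, None, 11, None, 36, None, 21, None, 37, 19, 22, None, 43]
Inorder (L, root, R): [9, 11, 19, 21, 22, 28, 34, 36, 37, 43]
Preorder (root, L, R): [28, 9, 11, 21, 19, 22, 34, 36, 37, 43]
Postorder (L, R, root): [19, 22, 21, 11, 9, 43, 37, 36, 34, 28]


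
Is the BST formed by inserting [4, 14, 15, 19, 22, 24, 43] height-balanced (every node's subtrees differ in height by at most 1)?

Tree (level-order array): [4, None, 14, None, 15, None, 19, None, 22, None, 24, None, 43]
Definition: a tree is height-balanced if, at every node, |h(left) - h(right)| <= 1 (empty subtree has height -1).
Bottom-up per-node check:
  node 43: h_left=-1, h_right=-1, diff=0 [OK], height=0
  node 24: h_left=-1, h_right=0, diff=1 [OK], height=1
  node 22: h_left=-1, h_right=1, diff=2 [FAIL (|-1-1|=2 > 1)], height=2
  node 19: h_left=-1, h_right=2, diff=3 [FAIL (|-1-2|=3 > 1)], height=3
  node 15: h_left=-1, h_right=3, diff=4 [FAIL (|-1-3|=4 > 1)], height=4
  node 14: h_left=-1, h_right=4, diff=5 [FAIL (|-1-4|=5 > 1)], height=5
  node 4: h_left=-1, h_right=5, diff=6 [FAIL (|-1-5|=6 > 1)], height=6
Node 22 violates the condition: |-1 - 1| = 2 > 1.
Result: Not balanced


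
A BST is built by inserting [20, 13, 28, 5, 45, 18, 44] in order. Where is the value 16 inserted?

Starting tree (level order): [20, 13, 28, 5, 18, None, 45, None, None, None, None, 44]
Insertion path: 20 -> 13 -> 18
Result: insert 16 as left child of 18
Final tree (level order): [20, 13, 28, 5, 18, None, 45, None, None, 16, None, 44]


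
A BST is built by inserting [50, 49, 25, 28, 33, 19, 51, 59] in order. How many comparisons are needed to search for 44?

Search path for 44: 50 -> 49 -> 25 -> 28 -> 33
Found: False
Comparisons: 5


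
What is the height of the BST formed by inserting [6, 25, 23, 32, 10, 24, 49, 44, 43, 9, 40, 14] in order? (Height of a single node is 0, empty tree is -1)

Insertion order: [6, 25, 23, 32, 10, 24, 49, 44, 43, 9, 40, 14]
Tree (level-order array): [6, None, 25, 23, 32, 10, 24, None, 49, 9, 14, None, None, 44, None, None, None, None, None, 43, None, 40]
Compute height bottom-up (empty subtree = -1):
  height(9) = 1 + max(-1, -1) = 0
  height(14) = 1 + max(-1, -1) = 0
  height(10) = 1 + max(0, 0) = 1
  height(24) = 1 + max(-1, -1) = 0
  height(23) = 1 + max(1, 0) = 2
  height(40) = 1 + max(-1, -1) = 0
  height(43) = 1 + max(0, -1) = 1
  height(44) = 1 + max(1, -1) = 2
  height(49) = 1 + max(2, -1) = 3
  height(32) = 1 + max(-1, 3) = 4
  height(25) = 1 + max(2, 4) = 5
  height(6) = 1 + max(-1, 5) = 6
Height = 6


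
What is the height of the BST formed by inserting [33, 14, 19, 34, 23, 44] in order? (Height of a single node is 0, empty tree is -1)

Insertion order: [33, 14, 19, 34, 23, 44]
Tree (level-order array): [33, 14, 34, None, 19, None, 44, None, 23]
Compute height bottom-up (empty subtree = -1):
  height(23) = 1 + max(-1, -1) = 0
  height(19) = 1 + max(-1, 0) = 1
  height(14) = 1 + max(-1, 1) = 2
  height(44) = 1 + max(-1, -1) = 0
  height(34) = 1 + max(-1, 0) = 1
  height(33) = 1 + max(2, 1) = 3
Height = 3


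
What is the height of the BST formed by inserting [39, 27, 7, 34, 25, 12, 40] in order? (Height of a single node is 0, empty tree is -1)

Insertion order: [39, 27, 7, 34, 25, 12, 40]
Tree (level-order array): [39, 27, 40, 7, 34, None, None, None, 25, None, None, 12]
Compute height bottom-up (empty subtree = -1):
  height(12) = 1 + max(-1, -1) = 0
  height(25) = 1 + max(0, -1) = 1
  height(7) = 1 + max(-1, 1) = 2
  height(34) = 1 + max(-1, -1) = 0
  height(27) = 1 + max(2, 0) = 3
  height(40) = 1 + max(-1, -1) = 0
  height(39) = 1 + max(3, 0) = 4
Height = 4


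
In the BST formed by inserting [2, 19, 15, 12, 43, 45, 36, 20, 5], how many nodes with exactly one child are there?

Tree built from: [2, 19, 15, 12, 43, 45, 36, 20, 5]
Tree (level-order array): [2, None, 19, 15, 43, 12, None, 36, 45, 5, None, 20]
Rule: These are nodes with exactly 1 non-null child.
Per-node child counts:
  node 2: 1 child(ren)
  node 19: 2 child(ren)
  node 15: 1 child(ren)
  node 12: 1 child(ren)
  node 5: 0 child(ren)
  node 43: 2 child(ren)
  node 36: 1 child(ren)
  node 20: 0 child(ren)
  node 45: 0 child(ren)
Matching nodes: [2, 15, 12, 36]
Count of nodes with exactly one child: 4


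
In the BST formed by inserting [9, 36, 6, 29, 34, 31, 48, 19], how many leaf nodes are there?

Tree built from: [9, 36, 6, 29, 34, 31, 48, 19]
Tree (level-order array): [9, 6, 36, None, None, 29, 48, 19, 34, None, None, None, None, 31]
Rule: A leaf has 0 children.
Per-node child counts:
  node 9: 2 child(ren)
  node 6: 0 child(ren)
  node 36: 2 child(ren)
  node 29: 2 child(ren)
  node 19: 0 child(ren)
  node 34: 1 child(ren)
  node 31: 0 child(ren)
  node 48: 0 child(ren)
Matching nodes: [6, 19, 31, 48]
Count of leaf nodes: 4


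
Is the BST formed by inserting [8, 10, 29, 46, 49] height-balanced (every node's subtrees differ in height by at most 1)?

Tree (level-order array): [8, None, 10, None, 29, None, 46, None, 49]
Definition: a tree is height-balanced if, at every node, |h(left) - h(right)| <= 1 (empty subtree has height -1).
Bottom-up per-node check:
  node 49: h_left=-1, h_right=-1, diff=0 [OK], height=0
  node 46: h_left=-1, h_right=0, diff=1 [OK], height=1
  node 29: h_left=-1, h_right=1, diff=2 [FAIL (|-1-1|=2 > 1)], height=2
  node 10: h_left=-1, h_right=2, diff=3 [FAIL (|-1-2|=3 > 1)], height=3
  node 8: h_left=-1, h_right=3, diff=4 [FAIL (|-1-3|=4 > 1)], height=4
Node 29 violates the condition: |-1 - 1| = 2 > 1.
Result: Not balanced


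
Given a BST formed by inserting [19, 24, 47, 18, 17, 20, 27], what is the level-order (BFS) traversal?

Tree insertion order: [19, 24, 47, 18, 17, 20, 27]
Tree (level-order array): [19, 18, 24, 17, None, 20, 47, None, None, None, None, 27]
BFS from the root, enqueuing left then right child of each popped node:
  queue [19] -> pop 19, enqueue [18, 24], visited so far: [19]
  queue [18, 24] -> pop 18, enqueue [17], visited so far: [19, 18]
  queue [24, 17] -> pop 24, enqueue [20, 47], visited so far: [19, 18, 24]
  queue [17, 20, 47] -> pop 17, enqueue [none], visited so far: [19, 18, 24, 17]
  queue [20, 47] -> pop 20, enqueue [none], visited so far: [19, 18, 24, 17, 20]
  queue [47] -> pop 47, enqueue [27], visited so far: [19, 18, 24, 17, 20, 47]
  queue [27] -> pop 27, enqueue [none], visited so far: [19, 18, 24, 17, 20, 47, 27]
Result: [19, 18, 24, 17, 20, 47, 27]


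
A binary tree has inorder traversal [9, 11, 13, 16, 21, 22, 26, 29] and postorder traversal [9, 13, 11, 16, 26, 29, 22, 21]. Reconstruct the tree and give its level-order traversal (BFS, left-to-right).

Inorder:   [9, 11, 13, 16, 21, 22, 26, 29]
Postorder: [9, 13, 11, 16, 26, 29, 22, 21]
Algorithm: postorder visits root last, so walk postorder right-to-left;
each value is the root of the current inorder slice — split it at that
value, recurse on the right subtree first, then the left.
Recursive splits:
  root=21; inorder splits into left=[9, 11, 13, 16], right=[22, 26, 29]
  root=22; inorder splits into left=[], right=[26, 29]
  root=29; inorder splits into left=[26], right=[]
  root=26; inorder splits into left=[], right=[]
  root=16; inorder splits into left=[9, 11, 13], right=[]
  root=11; inorder splits into left=[9], right=[13]
  root=13; inorder splits into left=[], right=[]
  root=9; inorder splits into left=[], right=[]
Reconstructed level-order: [21, 16, 22, 11, 29, 9, 13, 26]


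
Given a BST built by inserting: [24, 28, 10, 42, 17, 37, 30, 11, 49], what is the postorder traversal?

Tree insertion order: [24, 28, 10, 42, 17, 37, 30, 11, 49]
Tree (level-order array): [24, 10, 28, None, 17, None, 42, 11, None, 37, 49, None, None, 30]
Postorder traversal: [11, 17, 10, 30, 37, 49, 42, 28, 24]


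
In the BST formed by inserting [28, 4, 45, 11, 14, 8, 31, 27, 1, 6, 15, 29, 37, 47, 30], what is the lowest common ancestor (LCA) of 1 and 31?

Tree insertion order: [28, 4, 45, 11, 14, 8, 31, 27, 1, 6, 15, 29, 37, 47, 30]
Tree (level-order array): [28, 4, 45, 1, 11, 31, 47, None, None, 8, 14, 29, 37, None, None, 6, None, None, 27, None, 30, None, None, None, None, 15]
In a BST, the LCA of p=1, q=31 is the first node v on the
root-to-leaf path with p <= v <= q (go left if both < v, right if both > v).
Walk from root:
  at 28: 1 <= 28 <= 31, this is the LCA
LCA = 28


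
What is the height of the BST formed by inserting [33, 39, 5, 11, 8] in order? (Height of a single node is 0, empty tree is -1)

Insertion order: [33, 39, 5, 11, 8]
Tree (level-order array): [33, 5, 39, None, 11, None, None, 8]
Compute height bottom-up (empty subtree = -1):
  height(8) = 1 + max(-1, -1) = 0
  height(11) = 1 + max(0, -1) = 1
  height(5) = 1 + max(-1, 1) = 2
  height(39) = 1 + max(-1, -1) = 0
  height(33) = 1 + max(2, 0) = 3
Height = 3


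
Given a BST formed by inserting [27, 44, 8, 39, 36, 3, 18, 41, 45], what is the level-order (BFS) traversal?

Tree insertion order: [27, 44, 8, 39, 36, 3, 18, 41, 45]
Tree (level-order array): [27, 8, 44, 3, 18, 39, 45, None, None, None, None, 36, 41]
BFS from the root, enqueuing left then right child of each popped node:
  queue [27] -> pop 27, enqueue [8, 44], visited so far: [27]
  queue [8, 44] -> pop 8, enqueue [3, 18], visited so far: [27, 8]
  queue [44, 3, 18] -> pop 44, enqueue [39, 45], visited so far: [27, 8, 44]
  queue [3, 18, 39, 45] -> pop 3, enqueue [none], visited so far: [27, 8, 44, 3]
  queue [18, 39, 45] -> pop 18, enqueue [none], visited so far: [27, 8, 44, 3, 18]
  queue [39, 45] -> pop 39, enqueue [36, 41], visited so far: [27, 8, 44, 3, 18, 39]
  queue [45, 36, 41] -> pop 45, enqueue [none], visited so far: [27, 8, 44, 3, 18, 39, 45]
  queue [36, 41] -> pop 36, enqueue [none], visited so far: [27, 8, 44, 3, 18, 39, 45, 36]
  queue [41] -> pop 41, enqueue [none], visited so far: [27, 8, 44, 3, 18, 39, 45, 36, 41]
Result: [27, 8, 44, 3, 18, 39, 45, 36, 41]


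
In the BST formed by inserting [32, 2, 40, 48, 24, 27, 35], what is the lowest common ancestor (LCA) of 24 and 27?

Tree insertion order: [32, 2, 40, 48, 24, 27, 35]
Tree (level-order array): [32, 2, 40, None, 24, 35, 48, None, 27]
In a BST, the LCA of p=24, q=27 is the first node v on the
root-to-leaf path with p <= v <= q (go left if both < v, right if both > v).
Walk from root:
  at 32: both 24 and 27 < 32, go left
  at 2: both 24 and 27 > 2, go right
  at 24: 24 <= 24 <= 27, this is the LCA
LCA = 24


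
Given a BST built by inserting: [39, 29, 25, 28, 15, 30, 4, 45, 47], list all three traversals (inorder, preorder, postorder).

Tree insertion order: [39, 29, 25, 28, 15, 30, 4, 45, 47]
Tree (level-order array): [39, 29, 45, 25, 30, None, 47, 15, 28, None, None, None, None, 4]
Inorder (L, root, R): [4, 15, 25, 28, 29, 30, 39, 45, 47]
Preorder (root, L, R): [39, 29, 25, 15, 4, 28, 30, 45, 47]
Postorder (L, R, root): [4, 15, 28, 25, 30, 29, 47, 45, 39]


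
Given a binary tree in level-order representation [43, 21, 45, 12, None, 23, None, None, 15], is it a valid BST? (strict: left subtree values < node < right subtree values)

Level-order array: [43, 21, 45, 12, None, 23, None, None, 15]
Validate using subtree bounds (lo, hi): at each node, require lo < value < hi,
then recurse left with hi=value and right with lo=value.
Preorder trace (stopping at first violation):
  at node 43 with bounds (-inf, +inf): OK
  at node 21 with bounds (-inf, 43): OK
  at node 12 with bounds (-inf, 21): OK
  at node 15 with bounds (12, 21): OK
  at node 45 with bounds (43, +inf): OK
  at node 23 with bounds (43, 45): VIOLATION
Node 23 violates its bound: not (43 < 23 < 45).
Result: Not a valid BST


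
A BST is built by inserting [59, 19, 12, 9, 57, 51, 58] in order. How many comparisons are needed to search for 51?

Search path for 51: 59 -> 19 -> 57 -> 51
Found: True
Comparisons: 4


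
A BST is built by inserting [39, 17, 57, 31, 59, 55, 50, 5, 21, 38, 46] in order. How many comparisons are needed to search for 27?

Search path for 27: 39 -> 17 -> 31 -> 21
Found: False
Comparisons: 4


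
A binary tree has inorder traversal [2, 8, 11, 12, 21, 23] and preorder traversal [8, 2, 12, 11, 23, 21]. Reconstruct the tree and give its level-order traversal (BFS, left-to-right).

Inorder:  [2, 8, 11, 12, 21, 23]
Preorder: [8, 2, 12, 11, 23, 21]
Algorithm: preorder visits root first, so consume preorder in order;
for each root, split the current inorder slice at that value into
left-subtree inorder and right-subtree inorder, then recurse.
Recursive splits:
  root=8; inorder splits into left=[2], right=[11, 12, 21, 23]
  root=2; inorder splits into left=[], right=[]
  root=12; inorder splits into left=[11], right=[21, 23]
  root=11; inorder splits into left=[], right=[]
  root=23; inorder splits into left=[21], right=[]
  root=21; inorder splits into left=[], right=[]
Reconstructed level-order: [8, 2, 12, 11, 23, 21]


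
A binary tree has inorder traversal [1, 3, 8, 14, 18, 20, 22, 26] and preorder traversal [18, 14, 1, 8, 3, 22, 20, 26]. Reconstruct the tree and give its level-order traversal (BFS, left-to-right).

Inorder:  [1, 3, 8, 14, 18, 20, 22, 26]
Preorder: [18, 14, 1, 8, 3, 22, 20, 26]
Algorithm: preorder visits root first, so consume preorder in order;
for each root, split the current inorder slice at that value into
left-subtree inorder and right-subtree inorder, then recurse.
Recursive splits:
  root=18; inorder splits into left=[1, 3, 8, 14], right=[20, 22, 26]
  root=14; inorder splits into left=[1, 3, 8], right=[]
  root=1; inorder splits into left=[], right=[3, 8]
  root=8; inorder splits into left=[3], right=[]
  root=3; inorder splits into left=[], right=[]
  root=22; inorder splits into left=[20], right=[26]
  root=20; inorder splits into left=[], right=[]
  root=26; inorder splits into left=[], right=[]
Reconstructed level-order: [18, 14, 22, 1, 20, 26, 8, 3]


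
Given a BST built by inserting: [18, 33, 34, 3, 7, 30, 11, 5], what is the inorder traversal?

Tree insertion order: [18, 33, 34, 3, 7, 30, 11, 5]
Tree (level-order array): [18, 3, 33, None, 7, 30, 34, 5, 11]
Inorder traversal: [3, 5, 7, 11, 18, 30, 33, 34]


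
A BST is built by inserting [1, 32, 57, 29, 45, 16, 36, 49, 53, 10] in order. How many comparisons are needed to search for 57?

Search path for 57: 1 -> 32 -> 57
Found: True
Comparisons: 3


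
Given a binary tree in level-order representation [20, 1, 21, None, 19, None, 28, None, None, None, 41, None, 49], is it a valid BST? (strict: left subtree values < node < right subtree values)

Level-order array: [20, 1, 21, None, 19, None, 28, None, None, None, 41, None, 49]
Validate using subtree bounds (lo, hi): at each node, require lo < value < hi,
then recurse left with hi=value and right with lo=value.
Preorder trace (stopping at first violation):
  at node 20 with bounds (-inf, +inf): OK
  at node 1 with bounds (-inf, 20): OK
  at node 19 with bounds (1, 20): OK
  at node 21 with bounds (20, +inf): OK
  at node 28 with bounds (21, +inf): OK
  at node 41 with bounds (28, +inf): OK
  at node 49 with bounds (41, +inf): OK
No violation found at any node.
Result: Valid BST


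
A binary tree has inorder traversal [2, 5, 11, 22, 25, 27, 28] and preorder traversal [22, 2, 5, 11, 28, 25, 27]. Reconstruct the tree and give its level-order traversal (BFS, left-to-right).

Inorder:  [2, 5, 11, 22, 25, 27, 28]
Preorder: [22, 2, 5, 11, 28, 25, 27]
Algorithm: preorder visits root first, so consume preorder in order;
for each root, split the current inorder slice at that value into
left-subtree inorder and right-subtree inorder, then recurse.
Recursive splits:
  root=22; inorder splits into left=[2, 5, 11], right=[25, 27, 28]
  root=2; inorder splits into left=[], right=[5, 11]
  root=5; inorder splits into left=[], right=[11]
  root=11; inorder splits into left=[], right=[]
  root=28; inorder splits into left=[25, 27], right=[]
  root=25; inorder splits into left=[], right=[27]
  root=27; inorder splits into left=[], right=[]
Reconstructed level-order: [22, 2, 28, 5, 25, 11, 27]


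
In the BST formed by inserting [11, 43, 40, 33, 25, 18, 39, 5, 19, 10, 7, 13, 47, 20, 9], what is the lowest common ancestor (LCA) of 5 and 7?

Tree insertion order: [11, 43, 40, 33, 25, 18, 39, 5, 19, 10, 7, 13, 47, 20, 9]
Tree (level-order array): [11, 5, 43, None, 10, 40, 47, 7, None, 33, None, None, None, None, 9, 25, 39, None, None, 18, None, None, None, 13, 19, None, None, None, 20]
In a BST, the LCA of p=5, q=7 is the first node v on the
root-to-leaf path with p <= v <= q (go left if both < v, right if both > v).
Walk from root:
  at 11: both 5 and 7 < 11, go left
  at 5: 5 <= 5 <= 7, this is the LCA
LCA = 5


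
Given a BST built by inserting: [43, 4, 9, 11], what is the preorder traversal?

Tree insertion order: [43, 4, 9, 11]
Tree (level-order array): [43, 4, None, None, 9, None, 11]
Preorder traversal: [43, 4, 9, 11]


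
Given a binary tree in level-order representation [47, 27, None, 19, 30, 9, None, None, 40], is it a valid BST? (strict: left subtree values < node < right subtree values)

Level-order array: [47, 27, None, 19, 30, 9, None, None, 40]
Validate using subtree bounds (lo, hi): at each node, require lo < value < hi,
then recurse left with hi=value and right with lo=value.
Preorder trace (stopping at first violation):
  at node 47 with bounds (-inf, +inf): OK
  at node 27 with bounds (-inf, 47): OK
  at node 19 with bounds (-inf, 27): OK
  at node 9 with bounds (-inf, 19): OK
  at node 30 with bounds (27, 47): OK
  at node 40 with bounds (30, 47): OK
No violation found at any node.
Result: Valid BST


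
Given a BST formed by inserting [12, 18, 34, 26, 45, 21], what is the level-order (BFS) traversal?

Tree insertion order: [12, 18, 34, 26, 45, 21]
Tree (level-order array): [12, None, 18, None, 34, 26, 45, 21]
BFS from the root, enqueuing left then right child of each popped node:
  queue [12] -> pop 12, enqueue [18], visited so far: [12]
  queue [18] -> pop 18, enqueue [34], visited so far: [12, 18]
  queue [34] -> pop 34, enqueue [26, 45], visited so far: [12, 18, 34]
  queue [26, 45] -> pop 26, enqueue [21], visited so far: [12, 18, 34, 26]
  queue [45, 21] -> pop 45, enqueue [none], visited so far: [12, 18, 34, 26, 45]
  queue [21] -> pop 21, enqueue [none], visited so far: [12, 18, 34, 26, 45, 21]
Result: [12, 18, 34, 26, 45, 21]


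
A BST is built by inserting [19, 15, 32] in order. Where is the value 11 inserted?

Starting tree (level order): [19, 15, 32]
Insertion path: 19 -> 15
Result: insert 11 as left child of 15
Final tree (level order): [19, 15, 32, 11]


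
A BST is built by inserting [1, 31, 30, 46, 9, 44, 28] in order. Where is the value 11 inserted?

Starting tree (level order): [1, None, 31, 30, 46, 9, None, 44, None, None, 28]
Insertion path: 1 -> 31 -> 30 -> 9 -> 28
Result: insert 11 as left child of 28
Final tree (level order): [1, None, 31, 30, 46, 9, None, 44, None, None, 28, None, None, 11]


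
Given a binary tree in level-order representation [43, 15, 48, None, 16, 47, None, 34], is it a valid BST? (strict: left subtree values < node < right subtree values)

Level-order array: [43, 15, 48, None, 16, 47, None, 34]
Validate using subtree bounds (lo, hi): at each node, require lo < value < hi,
then recurse left with hi=value and right with lo=value.
Preorder trace (stopping at first violation):
  at node 43 with bounds (-inf, +inf): OK
  at node 15 with bounds (-inf, 43): OK
  at node 16 with bounds (15, 43): OK
  at node 34 with bounds (15, 16): VIOLATION
Node 34 violates its bound: not (15 < 34 < 16).
Result: Not a valid BST


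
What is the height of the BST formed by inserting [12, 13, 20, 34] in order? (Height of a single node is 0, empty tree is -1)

Insertion order: [12, 13, 20, 34]
Tree (level-order array): [12, None, 13, None, 20, None, 34]
Compute height bottom-up (empty subtree = -1):
  height(34) = 1 + max(-1, -1) = 0
  height(20) = 1 + max(-1, 0) = 1
  height(13) = 1 + max(-1, 1) = 2
  height(12) = 1 + max(-1, 2) = 3
Height = 3


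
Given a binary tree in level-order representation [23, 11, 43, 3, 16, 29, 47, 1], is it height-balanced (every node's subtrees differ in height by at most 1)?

Tree (level-order array): [23, 11, 43, 3, 16, 29, 47, 1]
Definition: a tree is height-balanced if, at every node, |h(left) - h(right)| <= 1 (empty subtree has height -1).
Bottom-up per-node check:
  node 1: h_left=-1, h_right=-1, diff=0 [OK], height=0
  node 3: h_left=0, h_right=-1, diff=1 [OK], height=1
  node 16: h_left=-1, h_right=-1, diff=0 [OK], height=0
  node 11: h_left=1, h_right=0, diff=1 [OK], height=2
  node 29: h_left=-1, h_right=-1, diff=0 [OK], height=0
  node 47: h_left=-1, h_right=-1, diff=0 [OK], height=0
  node 43: h_left=0, h_right=0, diff=0 [OK], height=1
  node 23: h_left=2, h_right=1, diff=1 [OK], height=3
All nodes satisfy the balance condition.
Result: Balanced


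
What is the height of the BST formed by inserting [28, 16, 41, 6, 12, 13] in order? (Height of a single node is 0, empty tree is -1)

Insertion order: [28, 16, 41, 6, 12, 13]
Tree (level-order array): [28, 16, 41, 6, None, None, None, None, 12, None, 13]
Compute height bottom-up (empty subtree = -1):
  height(13) = 1 + max(-1, -1) = 0
  height(12) = 1 + max(-1, 0) = 1
  height(6) = 1 + max(-1, 1) = 2
  height(16) = 1 + max(2, -1) = 3
  height(41) = 1 + max(-1, -1) = 0
  height(28) = 1 + max(3, 0) = 4
Height = 4


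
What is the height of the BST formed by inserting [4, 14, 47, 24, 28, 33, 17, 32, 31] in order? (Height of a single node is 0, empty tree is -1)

Insertion order: [4, 14, 47, 24, 28, 33, 17, 32, 31]
Tree (level-order array): [4, None, 14, None, 47, 24, None, 17, 28, None, None, None, 33, 32, None, 31]
Compute height bottom-up (empty subtree = -1):
  height(17) = 1 + max(-1, -1) = 0
  height(31) = 1 + max(-1, -1) = 0
  height(32) = 1 + max(0, -1) = 1
  height(33) = 1 + max(1, -1) = 2
  height(28) = 1 + max(-1, 2) = 3
  height(24) = 1 + max(0, 3) = 4
  height(47) = 1 + max(4, -1) = 5
  height(14) = 1 + max(-1, 5) = 6
  height(4) = 1 + max(-1, 6) = 7
Height = 7


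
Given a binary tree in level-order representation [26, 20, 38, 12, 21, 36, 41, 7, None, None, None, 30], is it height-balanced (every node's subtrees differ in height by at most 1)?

Tree (level-order array): [26, 20, 38, 12, 21, 36, 41, 7, None, None, None, 30]
Definition: a tree is height-balanced if, at every node, |h(left) - h(right)| <= 1 (empty subtree has height -1).
Bottom-up per-node check:
  node 7: h_left=-1, h_right=-1, diff=0 [OK], height=0
  node 12: h_left=0, h_right=-1, diff=1 [OK], height=1
  node 21: h_left=-1, h_right=-1, diff=0 [OK], height=0
  node 20: h_left=1, h_right=0, diff=1 [OK], height=2
  node 30: h_left=-1, h_right=-1, diff=0 [OK], height=0
  node 36: h_left=0, h_right=-1, diff=1 [OK], height=1
  node 41: h_left=-1, h_right=-1, diff=0 [OK], height=0
  node 38: h_left=1, h_right=0, diff=1 [OK], height=2
  node 26: h_left=2, h_right=2, diff=0 [OK], height=3
All nodes satisfy the balance condition.
Result: Balanced


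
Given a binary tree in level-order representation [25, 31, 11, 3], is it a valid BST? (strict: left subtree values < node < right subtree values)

Level-order array: [25, 31, 11, 3]
Validate using subtree bounds (lo, hi): at each node, require lo < value < hi,
then recurse left with hi=value and right with lo=value.
Preorder trace (stopping at first violation):
  at node 25 with bounds (-inf, +inf): OK
  at node 31 with bounds (-inf, 25): VIOLATION
Node 31 violates its bound: not (-inf < 31 < 25).
Result: Not a valid BST


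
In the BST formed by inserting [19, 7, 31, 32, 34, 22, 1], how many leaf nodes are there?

Tree built from: [19, 7, 31, 32, 34, 22, 1]
Tree (level-order array): [19, 7, 31, 1, None, 22, 32, None, None, None, None, None, 34]
Rule: A leaf has 0 children.
Per-node child counts:
  node 19: 2 child(ren)
  node 7: 1 child(ren)
  node 1: 0 child(ren)
  node 31: 2 child(ren)
  node 22: 0 child(ren)
  node 32: 1 child(ren)
  node 34: 0 child(ren)
Matching nodes: [1, 22, 34]
Count of leaf nodes: 3


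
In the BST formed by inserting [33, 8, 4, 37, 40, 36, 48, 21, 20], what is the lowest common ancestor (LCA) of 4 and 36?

Tree insertion order: [33, 8, 4, 37, 40, 36, 48, 21, 20]
Tree (level-order array): [33, 8, 37, 4, 21, 36, 40, None, None, 20, None, None, None, None, 48]
In a BST, the LCA of p=4, q=36 is the first node v on the
root-to-leaf path with p <= v <= q (go left if both < v, right if both > v).
Walk from root:
  at 33: 4 <= 33 <= 36, this is the LCA
LCA = 33


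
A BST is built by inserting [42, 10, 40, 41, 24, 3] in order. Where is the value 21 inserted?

Starting tree (level order): [42, 10, None, 3, 40, None, None, 24, 41]
Insertion path: 42 -> 10 -> 40 -> 24
Result: insert 21 as left child of 24
Final tree (level order): [42, 10, None, 3, 40, None, None, 24, 41, 21]


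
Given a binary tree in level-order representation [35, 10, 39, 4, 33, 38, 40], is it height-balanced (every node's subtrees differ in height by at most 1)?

Tree (level-order array): [35, 10, 39, 4, 33, 38, 40]
Definition: a tree is height-balanced if, at every node, |h(left) - h(right)| <= 1 (empty subtree has height -1).
Bottom-up per-node check:
  node 4: h_left=-1, h_right=-1, diff=0 [OK], height=0
  node 33: h_left=-1, h_right=-1, diff=0 [OK], height=0
  node 10: h_left=0, h_right=0, diff=0 [OK], height=1
  node 38: h_left=-1, h_right=-1, diff=0 [OK], height=0
  node 40: h_left=-1, h_right=-1, diff=0 [OK], height=0
  node 39: h_left=0, h_right=0, diff=0 [OK], height=1
  node 35: h_left=1, h_right=1, diff=0 [OK], height=2
All nodes satisfy the balance condition.
Result: Balanced


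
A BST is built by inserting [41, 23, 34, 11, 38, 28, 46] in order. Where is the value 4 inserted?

Starting tree (level order): [41, 23, 46, 11, 34, None, None, None, None, 28, 38]
Insertion path: 41 -> 23 -> 11
Result: insert 4 as left child of 11
Final tree (level order): [41, 23, 46, 11, 34, None, None, 4, None, 28, 38]


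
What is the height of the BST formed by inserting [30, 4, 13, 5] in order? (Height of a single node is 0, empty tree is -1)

Insertion order: [30, 4, 13, 5]
Tree (level-order array): [30, 4, None, None, 13, 5]
Compute height bottom-up (empty subtree = -1):
  height(5) = 1 + max(-1, -1) = 0
  height(13) = 1 + max(0, -1) = 1
  height(4) = 1 + max(-1, 1) = 2
  height(30) = 1 + max(2, -1) = 3
Height = 3


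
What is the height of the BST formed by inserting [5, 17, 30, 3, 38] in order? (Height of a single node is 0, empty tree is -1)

Insertion order: [5, 17, 30, 3, 38]
Tree (level-order array): [5, 3, 17, None, None, None, 30, None, 38]
Compute height bottom-up (empty subtree = -1):
  height(3) = 1 + max(-1, -1) = 0
  height(38) = 1 + max(-1, -1) = 0
  height(30) = 1 + max(-1, 0) = 1
  height(17) = 1 + max(-1, 1) = 2
  height(5) = 1 + max(0, 2) = 3
Height = 3


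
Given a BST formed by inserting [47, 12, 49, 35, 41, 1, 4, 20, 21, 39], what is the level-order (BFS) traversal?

Tree insertion order: [47, 12, 49, 35, 41, 1, 4, 20, 21, 39]
Tree (level-order array): [47, 12, 49, 1, 35, None, None, None, 4, 20, 41, None, None, None, 21, 39]
BFS from the root, enqueuing left then right child of each popped node:
  queue [47] -> pop 47, enqueue [12, 49], visited so far: [47]
  queue [12, 49] -> pop 12, enqueue [1, 35], visited so far: [47, 12]
  queue [49, 1, 35] -> pop 49, enqueue [none], visited so far: [47, 12, 49]
  queue [1, 35] -> pop 1, enqueue [4], visited so far: [47, 12, 49, 1]
  queue [35, 4] -> pop 35, enqueue [20, 41], visited so far: [47, 12, 49, 1, 35]
  queue [4, 20, 41] -> pop 4, enqueue [none], visited so far: [47, 12, 49, 1, 35, 4]
  queue [20, 41] -> pop 20, enqueue [21], visited so far: [47, 12, 49, 1, 35, 4, 20]
  queue [41, 21] -> pop 41, enqueue [39], visited so far: [47, 12, 49, 1, 35, 4, 20, 41]
  queue [21, 39] -> pop 21, enqueue [none], visited so far: [47, 12, 49, 1, 35, 4, 20, 41, 21]
  queue [39] -> pop 39, enqueue [none], visited so far: [47, 12, 49, 1, 35, 4, 20, 41, 21, 39]
Result: [47, 12, 49, 1, 35, 4, 20, 41, 21, 39]


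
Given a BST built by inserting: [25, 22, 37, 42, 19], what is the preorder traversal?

Tree insertion order: [25, 22, 37, 42, 19]
Tree (level-order array): [25, 22, 37, 19, None, None, 42]
Preorder traversal: [25, 22, 19, 37, 42]


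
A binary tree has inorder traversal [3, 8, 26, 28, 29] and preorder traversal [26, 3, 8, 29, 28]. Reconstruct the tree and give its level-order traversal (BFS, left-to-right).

Inorder:  [3, 8, 26, 28, 29]
Preorder: [26, 3, 8, 29, 28]
Algorithm: preorder visits root first, so consume preorder in order;
for each root, split the current inorder slice at that value into
left-subtree inorder and right-subtree inorder, then recurse.
Recursive splits:
  root=26; inorder splits into left=[3, 8], right=[28, 29]
  root=3; inorder splits into left=[], right=[8]
  root=8; inorder splits into left=[], right=[]
  root=29; inorder splits into left=[28], right=[]
  root=28; inorder splits into left=[], right=[]
Reconstructed level-order: [26, 3, 29, 8, 28]


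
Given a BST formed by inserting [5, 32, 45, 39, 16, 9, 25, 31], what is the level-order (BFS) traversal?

Tree insertion order: [5, 32, 45, 39, 16, 9, 25, 31]
Tree (level-order array): [5, None, 32, 16, 45, 9, 25, 39, None, None, None, None, 31]
BFS from the root, enqueuing left then right child of each popped node:
  queue [5] -> pop 5, enqueue [32], visited so far: [5]
  queue [32] -> pop 32, enqueue [16, 45], visited so far: [5, 32]
  queue [16, 45] -> pop 16, enqueue [9, 25], visited so far: [5, 32, 16]
  queue [45, 9, 25] -> pop 45, enqueue [39], visited so far: [5, 32, 16, 45]
  queue [9, 25, 39] -> pop 9, enqueue [none], visited so far: [5, 32, 16, 45, 9]
  queue [25, 39] -> pop 25, enqueue [31], visited so far: [5, 32, 16, 45, 9, 25]
  queue [39, 31] -> pop 39, enqueue [none], visited so far: [5, 32, 16, 45, 9, 25, 39]
  queue [31] -> pop 31, enqueue [none], visited so far: [5, 32, 16, 45, 9, 25, 39, 31]
Result: [5, 32, 16, 45, 9, 25, 39, 31]


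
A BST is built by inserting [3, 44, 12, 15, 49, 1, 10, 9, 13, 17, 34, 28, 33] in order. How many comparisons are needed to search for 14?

Search path for 14: 3 -> 44 -> 12 -> 15 -> 13
Found: False
Comparisons: 5


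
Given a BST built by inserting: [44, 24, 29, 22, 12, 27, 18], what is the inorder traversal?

Tree insertion order: [44, 24, 29, 22, 12, 27, 18]
Tree (level-order array): [44, 24, None, 22, 29, 12, None, 27, None, None, 18]
Inorder traversal: [12, 18, 22, 24, 27, 29, 44]
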